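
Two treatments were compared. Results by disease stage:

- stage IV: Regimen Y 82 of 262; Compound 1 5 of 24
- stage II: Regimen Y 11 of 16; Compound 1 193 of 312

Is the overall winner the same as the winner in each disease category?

Stage IV: Regimen Y 82/262 = 31.3%, Compound 1 5/24 = 20.8% → Regimen Y
Stage II: Regimen Y 11/16 = 68.8%, Compound 1 193/312 = 61.9% → Regimen Y
Overall: Regimen Y 93/278 = 33.5%, Compound 1 198/336 = 58.9% → Compound 1
Regimen Y wins each disease group but Compound 1 wins overall — the comparison reverses. Regimen Y's patients skew toward stage IV, which has a lower base rate.

No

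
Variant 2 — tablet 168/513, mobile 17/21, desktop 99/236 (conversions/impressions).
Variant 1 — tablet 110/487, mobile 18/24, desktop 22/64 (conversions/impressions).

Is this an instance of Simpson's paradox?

No

Tablet: Variant 2 168/513 = 32.7%, Variant 1 110/487 = 22.6% → Variant 2
Mobile: Variant 2 17/21 = 81.0%, Variant 1 18/24 = 75.0% → Variant 2
Desktop: Variant 2 99/236 = 41.9%, Variant 1 22/64 = 34.4% → Variant 2
Overall: Variant 2 284/770 = 36.9%, Variant 1 150/575 = 26.1% → Variant 2
Variant 2 wins overall and in every device group — no reversal.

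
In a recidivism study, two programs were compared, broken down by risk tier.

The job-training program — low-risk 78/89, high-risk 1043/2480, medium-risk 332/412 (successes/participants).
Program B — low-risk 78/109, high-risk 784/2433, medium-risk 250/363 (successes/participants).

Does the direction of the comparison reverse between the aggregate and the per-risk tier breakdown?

No

Low-risk: the job-training program 78/89 = 87.6%, Program B 78/109 = 71.6% → the job-training program
High-risk: the job-training program 1043/2480 = 42.1%, Program B 784/2433 = 32.2% → the job-training program
Medium-risk: the job-training program 332/412 = 80.6%, Program B 250/363 = 68.9% → the job-training program
Overall: the job-training program 1453/2981 = 48.7%, Program B 1112/2905 = 38.3% → the job-training program
The job-training program wins overall and in every risk group — no reversal.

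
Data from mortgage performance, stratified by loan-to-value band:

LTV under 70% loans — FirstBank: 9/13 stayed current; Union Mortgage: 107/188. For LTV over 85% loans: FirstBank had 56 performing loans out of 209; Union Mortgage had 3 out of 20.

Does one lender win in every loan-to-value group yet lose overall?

Yes

LTV under 70%: FirstBank 9/13 = 69.2%, Union Mortgage 107/188 = 56.9% → FirstBank
LTV over 85%: FirstBank 56/209 = 26.8%, Union Mortgage 3/20 = 15.0% → FirstBank
Overall: FirstBank 65/222 = 29.3%, Union Mortgage 110/208 = 52.9% → Union Mortgage
FirstBank wins each loan-to-value group but Union Mortgage wins overall — the comparison reverses. FirstBank's loans skew toward LTV over 85%, which has a lower base rate.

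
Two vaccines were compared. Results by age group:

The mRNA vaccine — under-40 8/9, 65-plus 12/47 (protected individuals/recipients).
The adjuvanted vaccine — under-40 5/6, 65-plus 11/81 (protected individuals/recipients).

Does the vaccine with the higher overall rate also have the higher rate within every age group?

Yes

Under-40: the mRNA vaccine 8/9 = 88.9%, the adjuvanted vaccine 5/6 = 83.3% → the mRNA vaccine
65-plus: the mRNA vaccine 12/47 = 25.5%, the adjuvanted vaccine 11/81 = 13.6% → the mRNA vaccine
Overall: the mRNA vaccine 20/56 = 35.7%, the adjuvanted vaccine 16/87 = 18.4% → the mRNA vaccine
The mRNA vaccine wins overall and in every age group — no reversal.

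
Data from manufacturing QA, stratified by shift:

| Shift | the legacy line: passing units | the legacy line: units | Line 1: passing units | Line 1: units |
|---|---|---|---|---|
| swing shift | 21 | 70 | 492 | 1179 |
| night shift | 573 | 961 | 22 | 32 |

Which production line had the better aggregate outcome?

Swing shift: the legacy line 21/70 = 30.0%, Line 1 492/1179 = 41.7% → Line 1
Night shift: the legacy line 573/961 = 59.6%, Line 1 22/32 = 68.8% → Line 1
Overall: the legacy line 594/1031 = 57.6%, Line 1 514/1211 = 42.4% → the legacy line
(Line 1 wins every shift group but the legacy line wins overall — Line 1's units skew toward the low-rate swing shift group.)

the legacy line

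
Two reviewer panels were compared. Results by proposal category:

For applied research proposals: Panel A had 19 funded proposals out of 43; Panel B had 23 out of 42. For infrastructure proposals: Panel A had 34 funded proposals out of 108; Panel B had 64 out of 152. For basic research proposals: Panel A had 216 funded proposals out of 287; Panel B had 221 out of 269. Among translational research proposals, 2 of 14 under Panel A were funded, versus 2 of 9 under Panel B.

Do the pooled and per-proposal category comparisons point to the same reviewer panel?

Applied research: Panel A 19/43 = 44.2%, Panel B 23/42 = 54.8% → Panel B
Infrastructure: Panel A 34/108 = 31.5%, Panel B 64/152 = 42.1% → Panel B
Basic research: Panel A 216/287 = 75.3%, Panel B 221/269 = 82.2% → Panel B
Translational research: Panel A 2/14 = 14.3%, Panel B 2/9 = 22.2% → Panel B
Overall: Panel A 271/452 = 60.0%, Panel B 310/472 = 65.7% → Panel B
Panel B wins overall and in every proposal group — no reversal.

Yes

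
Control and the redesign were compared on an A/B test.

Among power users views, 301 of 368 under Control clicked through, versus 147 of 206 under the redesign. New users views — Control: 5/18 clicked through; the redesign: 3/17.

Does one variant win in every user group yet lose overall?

Power users: Control 301/368 = 81.8%, the redesign 147/206 = 71.4% → Control
New users: Control 5/18 = 27.8%, the redesign 3/17 = 17.6% → Control
Overall: Control 306/386 = 79.3%, the redesign 150/223 = 67.3% → Control
Control wins overall and in every user group — no reversal.

No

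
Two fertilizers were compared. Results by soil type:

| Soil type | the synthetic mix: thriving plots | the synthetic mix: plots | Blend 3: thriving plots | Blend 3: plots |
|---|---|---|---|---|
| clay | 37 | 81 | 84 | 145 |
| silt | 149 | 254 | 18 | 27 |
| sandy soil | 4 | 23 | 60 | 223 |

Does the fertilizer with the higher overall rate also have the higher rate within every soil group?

No

Clay: the synthetic mix 37/81 = 45.7%, Blend 3 84/145 = 57.9% → Blend 3
Silt: the synthetic mix 149/254 = 58.7%, Blend 3 18/27 = 66.7% → Blend 3
Sandy soil: the synthetic mix 4/23 = 17.4%, Blend 3 60/223 = 26.9% → Blend 3
Overall: the synthetic mix 190/358 = 53.1%, Blend 3 162/395 = 41.0% → the synthetic mix
Blend 3 wins each soil group but the synthetic mix wins overall — the comparison reverses. Blend 3's plots skew toward sandy soil, which has a lower base rate.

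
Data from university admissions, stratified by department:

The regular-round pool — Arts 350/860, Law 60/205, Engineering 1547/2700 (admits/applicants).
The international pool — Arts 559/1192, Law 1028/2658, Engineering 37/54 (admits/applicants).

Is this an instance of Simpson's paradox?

Yes

Arts: the regular-round pool 350/860 = 40.7%, the international pool 559/1192 = 46.9% → the international pool
Law: the regular-round pool 60/205 = 29.3%, the international pool 1028/2658 = 38.7% → the international pool
Engineering: the regular-round pool 1547/2700 = 57.3%, the international pool 37/54 = 68.5% → the international pool
Overall: the regular-round pool 1957/3765 = 52.0%, the international pool 1624/3904 = 41.6% → the regular-round pool
The international pool wins each department group but the regular-round pool wins overall — the comparison reverses. The international pool's applicants skew toward Law, which has a lower base rate.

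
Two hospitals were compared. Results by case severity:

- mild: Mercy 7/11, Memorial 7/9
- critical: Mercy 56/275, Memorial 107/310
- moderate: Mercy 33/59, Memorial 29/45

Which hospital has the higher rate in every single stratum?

Mild: Mercy 7/11 = 63.6%, Memorial 7/9 = 77.8% → Memorial
Critical: Mercy 56/275 = 20.4%, Memorial 107/310 = 34.5% → Memorial
Moderate: Mercy 33/59 = 55.9%, Memorial 29/45 = 64.4% → Memorial
Memorial has the higher rate in all 3 groups.

Memorial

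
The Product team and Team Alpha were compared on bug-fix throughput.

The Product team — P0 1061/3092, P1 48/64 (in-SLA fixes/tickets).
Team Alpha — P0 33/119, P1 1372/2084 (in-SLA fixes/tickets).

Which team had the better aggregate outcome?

Team Alpha

P0: the Product team 1061/3092 = 34.3%, Team Alpha 33/119 = 27.7% → the Product team
P1: the Product team 48/64 = 75.0%, Team Alpha 1372/2084 = 65.8% → the Product team
Overall: the Product team 1109/3156 = 35.1%, Team Alpha 1405/2203 = 63.8% → Team Alpha
(The Product team wins every ticket group but Team Alpha wins overall — the Product team's tickets skew toward the low-rate P0 group.)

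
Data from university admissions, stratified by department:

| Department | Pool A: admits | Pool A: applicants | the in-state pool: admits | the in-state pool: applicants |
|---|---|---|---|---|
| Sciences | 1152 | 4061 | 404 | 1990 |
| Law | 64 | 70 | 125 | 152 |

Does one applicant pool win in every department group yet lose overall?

Sciences: Pool A 1152/4061 = 28.4%, the in-state pool 404/1990 = 20.3% → Pool A
Law: Pool A 64/70 = 91.4%, the in-state pool 125/152 = 82.2% → Pool A
Overall: Pool A 1216/4131 = 29.4%, the in-state pool 529/2142 = 24.7% → Pool A
Pool A wins overall and in every department group — no reversal.

No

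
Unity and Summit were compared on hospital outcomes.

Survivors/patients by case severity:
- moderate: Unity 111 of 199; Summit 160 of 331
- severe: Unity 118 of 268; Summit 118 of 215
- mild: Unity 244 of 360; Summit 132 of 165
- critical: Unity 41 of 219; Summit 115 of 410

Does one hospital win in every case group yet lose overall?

No

Moderate: Unity 111/199 = 55.8%, Summit 160/331 = 48.3% → Unity
Severe: Unity 118/268 = 44.0%, Summit 118/215 = 54.9% → Summit
Mild: Unity 244/360 = 67.8%, Summit 132/165 = 80.0% → Summit
Critical: Unity 41/219 = 18.7%, Summit 115/410 = 28.0% → Summit
Overall: Unity 514/1046 = 49.1%, Summit 525/1121 = 46.8% → Unity
Neither sweeps: Unity wins 1 of 4 groups, Summit wins 3. Unity wins overall but not every group — no Simpson reversal.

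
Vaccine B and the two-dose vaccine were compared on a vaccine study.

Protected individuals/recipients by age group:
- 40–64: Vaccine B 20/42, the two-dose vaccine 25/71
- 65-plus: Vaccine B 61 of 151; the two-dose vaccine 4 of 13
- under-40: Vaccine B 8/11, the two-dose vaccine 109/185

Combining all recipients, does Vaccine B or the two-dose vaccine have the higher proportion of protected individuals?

40–64: Vaccine B 20/42 = 47.6%, the two-dose vaccine 25/71 = 35.2% → Vaccine B
65-plus: Vaccine B 61/151 = 40.4%, the two-dose vaccine 4/13 = 30.8% → Vaccine B
Under-40: Vaccine B 8/11 = 72.7%, the two-dose vaccine 109/185 = 58.9% → Vaccine B
Overall: Vaccine B 89/204 = 43.6%, the two-dose vaccine 138/269 = 51.3% → the two-dose vaccine
(Vaccine B wins every age group but the two-dose vaccine wins overall — Vaccine B's recipients skew toward the low-rate 65-plus group.)

the two-dose vaccine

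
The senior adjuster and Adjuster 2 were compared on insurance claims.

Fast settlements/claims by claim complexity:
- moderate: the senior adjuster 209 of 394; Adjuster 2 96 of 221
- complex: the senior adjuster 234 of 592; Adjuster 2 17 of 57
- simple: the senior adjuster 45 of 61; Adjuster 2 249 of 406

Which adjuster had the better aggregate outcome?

Moderate: the senior adjuster 209/394 = 53.0%, Adjuster 2 96/221 = 43.4% → the senior adjuster
Complex: the senior adjuster 234/592 = 39.5%, Adjuster 2 17/57 = 29.8% → the senior adjuster
Simple: the senior adjuster 45/61 = 73.8%, Adjuster 2 249/406 = 61.3% → the senior adjuster
Overall: the senior adjuster 488/1047 = 46.6%, Adjuster 2 362/684 = 52.9% → Adjuster 2
(The senior adjuster wins every claim group but Adjuster 2 wins overall — the senior adjuster's claims skew toward the low-rate complex group.)

Adjuster 2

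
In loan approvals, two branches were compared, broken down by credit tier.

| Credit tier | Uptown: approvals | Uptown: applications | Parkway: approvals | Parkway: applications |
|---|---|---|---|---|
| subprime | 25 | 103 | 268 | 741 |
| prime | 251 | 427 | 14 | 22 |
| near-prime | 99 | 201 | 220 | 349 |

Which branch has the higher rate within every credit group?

Subprime: Uptown 25/103 = 24.3%, Parkway 268/741 = 36.2% → Parkway
Prime: Uptown 251/427 = 58.8%, Parkway 14/22 = 63.6% → Parkway
Near-prime: Uptown 99/201 = 49.3%, Parkway 220/349 = 63.0% → Parkway
Parkway has the higher rate in all 3 groups.

Parkway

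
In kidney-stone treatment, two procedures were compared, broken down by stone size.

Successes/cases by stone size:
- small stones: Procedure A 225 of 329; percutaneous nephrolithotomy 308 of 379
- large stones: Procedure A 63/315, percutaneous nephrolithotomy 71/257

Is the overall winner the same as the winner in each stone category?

Yes

Small stones: Procedure A 225/329 = 68.4%, percutaneous nephrolithotomy 308/379 = 81.3% → percutaneous nephrolithotomy
Large stones: Procedure A 63/315 = 20.0%, percutaneous nephrolithotomy 71/257 = 27.6% → percutaneous nephrolithotomy
Overall: Procedure A 288/644 = 44.7%, percutaneous nephrolithotomy 379/636 = 59.6% → percutaneous nephrolithotomy
Percutaneous nephrolithotomy wins overall and in every stone group — no reversal.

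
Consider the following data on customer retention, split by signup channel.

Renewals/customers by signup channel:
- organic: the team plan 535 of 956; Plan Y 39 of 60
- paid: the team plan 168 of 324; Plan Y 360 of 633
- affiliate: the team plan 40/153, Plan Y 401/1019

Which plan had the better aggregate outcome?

the team plan

Organic: the team plan 535/956 = 56.0%, Plan Y 39/60 = 65.0% → Plan Y
Paid: the team plan 168/324 = 51.9%, Plan Y 360/633 = 56.9% → Plan Y
Affiliate: the team plan 40/153 = 26.1%, Plan Y 401/1019 = 39.4% → Plan Y
Overall: the team plan 743/1433 = 51.8%, Plan Y 800/1712 = 46.7% → the team plan
(Plan Y wins every signup group but the team plan wins overall — Plan Y's customers skew toward the low-rate affiliate group.)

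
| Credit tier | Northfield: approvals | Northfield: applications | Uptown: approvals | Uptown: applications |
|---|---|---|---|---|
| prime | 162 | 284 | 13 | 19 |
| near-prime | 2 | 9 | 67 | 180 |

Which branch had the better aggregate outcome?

Prime: Northfield 162/284 = 57.0%, Uptown 13/19 = 68.4% → Uptown
Near-prime: Northfield 2/9 = 22.2%, Uptown 67/180 = 37.2% → Uptown
Overall: Northfield 164/293 = 56.0%, Uptown 80/199 = 40.2% → Northfield
(Uptown wins every credit group but Northfield wins overall — Uptown's applications skew toward the low-rate near-prime group.)

Northfield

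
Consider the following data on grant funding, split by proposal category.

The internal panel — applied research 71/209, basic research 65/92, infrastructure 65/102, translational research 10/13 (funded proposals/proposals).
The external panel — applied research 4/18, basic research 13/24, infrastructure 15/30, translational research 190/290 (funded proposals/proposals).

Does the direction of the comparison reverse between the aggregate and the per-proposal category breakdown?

Yes

Applied research: the internal panel 71/209 = 34.0%, the external panel 4/18 = 22.2% → the internal panel
Basic research: the internal panel 65/92 = 70.7%, the external panel 13/24 = 54.2% → the internal panel
Infrastructure: the internal panel 65/102 = 63.7%, the external panel 15/30 = 50.0% → the internal panel
Translational research: the internal panel 10/13 = 76.9%, the external panel 190/290 = 65.5% → the internal panel
Overall: the internal panel 211/416 = 50.7%, the external panel 222/362 = 61.3% → the external panel
The internal panel wins each proposal group but the external panel wins overall — the comparison reverses. The internal panel's proposals skew toward applied research, which has a lower base rate.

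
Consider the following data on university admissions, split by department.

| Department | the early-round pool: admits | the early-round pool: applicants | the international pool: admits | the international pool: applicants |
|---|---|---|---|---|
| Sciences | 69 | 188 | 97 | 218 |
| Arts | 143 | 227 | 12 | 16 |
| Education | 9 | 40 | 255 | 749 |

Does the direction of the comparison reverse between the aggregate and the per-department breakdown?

Yes

Sciences: the early-round pool 69/188 = 36.7%, the international pool 97/218 = 44.5% → the international pool
Arts: the early-round pool 143/227 = 63.0%, the international pool 12/16 = 75.0% → the international pool
Education: the early-round pool 9/40 = 22.5%, the international pool 255/749 = 34.0% → the international pool
Overall: the early-round pool 221/455 = 48.6%, the international pool 364/983 = 37.0% → the early-round pool
The international pool wins each department group but the early-round pool wins overall — the comparison reverses. The international pool's applicants skew toward Education, which has a lower base rate.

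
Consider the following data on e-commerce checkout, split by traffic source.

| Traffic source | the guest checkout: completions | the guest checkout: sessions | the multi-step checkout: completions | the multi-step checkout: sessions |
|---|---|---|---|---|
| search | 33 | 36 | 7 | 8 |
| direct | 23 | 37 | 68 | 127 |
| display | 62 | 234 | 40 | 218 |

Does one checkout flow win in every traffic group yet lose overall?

Search: the guest checkout 33/36 = 91.7%, the multi-step checkout 7/8 = 87.5% → the guest checkout
Direct: the guest checkout 23/37 = 62.2%, the multi-step checkout 68/127 = 53.5% → the guest checkout
Display: the guest checkout 62/234 = 26.5%, the multi-step checkout 40/218 = 18.3% → the guest checkout
Overall: the guest checkout 118/307 = 38.4%, the multi-step checkout 115/353 = 32.6% → the guest checkout
The guest checkout wins overall and in every traffic group — no reversal.

No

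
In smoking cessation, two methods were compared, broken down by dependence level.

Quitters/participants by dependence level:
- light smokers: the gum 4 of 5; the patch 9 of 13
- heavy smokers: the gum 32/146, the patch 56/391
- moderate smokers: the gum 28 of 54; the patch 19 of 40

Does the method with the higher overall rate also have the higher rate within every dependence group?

Yes

Light smokers: the gum 4/5 = 80.0%, the patch 9/13 = 69.2% → the gum
Heavy smokers: the gum 32/146 = 21.9%, the patch 56/391 = 14.3% → the gum
Moderate smokers: the gum 28/54 = 51.9%, the patch 19/40 = 47.5% → the gum
Overall: the gum 64/205 = 31.2%, the patch 84/444 = 18.9% → the gum
The gum wins overall and in every dependence group — no reversal.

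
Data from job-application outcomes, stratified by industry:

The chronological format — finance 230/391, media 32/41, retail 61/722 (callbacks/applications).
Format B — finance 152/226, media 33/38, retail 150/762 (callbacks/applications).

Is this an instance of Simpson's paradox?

Finance: the chronological format 230/391 = 58.8%, Format B 152/226 = 67.3% → Format B
Media: the chronological format 32/41 = 78.0%, Format B 33/38 = 86.8% → Format B
Retail: the chronological format 61/722 = 8.4%, Format B 150/762 = 19.7% → Format B
Overall: the chronological format 323/1154 = 28.0%, Format B 335/1026 = 32.7% → Format B
Format B wins overall and in every industry group — no reversal.

No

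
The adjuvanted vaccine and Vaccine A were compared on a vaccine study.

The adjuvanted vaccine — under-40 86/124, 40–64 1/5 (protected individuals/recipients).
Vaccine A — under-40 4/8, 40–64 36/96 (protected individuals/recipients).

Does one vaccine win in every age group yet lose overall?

Under-40: the adjuvanted vaccine 86/124 = 69.4%, Vaccine A 4/8 = 50.0% → the adjuvanted vaccine
40–64: the adjuvanted vaccine 1/5 = 20.0%, Vaccine A 36/96 = 37.5% → Vaccine A
Overall: the adjuvanted vaccine 87/129 = 67.4%, Vaccine A 40/104 = 38.5% → the adjuvanted vaccine
Neither sweeps: the adjuvanted vaccine wins 1 of 2 groups, Vaccine A wins 1. The adjuvanted vaccine wins overall but not every group — no Simpson reversal.

No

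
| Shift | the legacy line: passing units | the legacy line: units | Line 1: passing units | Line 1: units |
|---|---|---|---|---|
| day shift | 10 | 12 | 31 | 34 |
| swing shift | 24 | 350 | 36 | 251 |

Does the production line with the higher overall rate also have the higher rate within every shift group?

Day shift: the legacy line 10/12 = 83.3%, Line 1 31/34 = 91.2% → Line 1
Swing shift: the legacy line 24/350 = 6.9%, Line 1 36/251 = 14.3% → Line 1
Overall: the legacy line 34/362 = 9.4%, Line 1 67/285 = 23.5% → Line 1
Line 1 wins overall and in every shift group — no reversal.

Yes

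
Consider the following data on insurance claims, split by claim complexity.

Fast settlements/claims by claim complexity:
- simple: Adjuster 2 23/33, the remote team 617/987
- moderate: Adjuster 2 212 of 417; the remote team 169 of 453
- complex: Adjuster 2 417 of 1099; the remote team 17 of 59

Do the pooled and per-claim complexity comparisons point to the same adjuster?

No

Simple: Adjuster 2 23/33 = 69.7%, the remote team 617/987 = 62.5% → Adjuster 2
Moderate: Adjuster 2 212/417 = 50.8%, the remote team 169/453 = 37.3% → Adjuster 2
Complex: Adjuster 2 417/1099 = 37.9%, the remote team 17/59 = 28.8% → Adjuster 2
Overall: Adjuster 2 652/1549 = 42.1%, the remote team 803/1499 = 53.6% → the remote team
Adjuster 2 wins each claim group but the remote team wins overall — the comparison reverses. Adjuster 2's claims skew toward complex, which has a lower base rate.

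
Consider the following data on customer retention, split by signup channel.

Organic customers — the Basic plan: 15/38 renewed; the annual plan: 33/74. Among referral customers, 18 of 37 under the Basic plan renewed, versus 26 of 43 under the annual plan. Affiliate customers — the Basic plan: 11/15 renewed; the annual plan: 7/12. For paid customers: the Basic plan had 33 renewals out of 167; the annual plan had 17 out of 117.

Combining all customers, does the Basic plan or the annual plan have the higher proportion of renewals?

the annual plan

Organic: the Basic plan 15/38 = 39.5%, the annual plan 33/74 = 44.6% → the annual plan
Referral: the Basic plan 18/37 = 48.6%, the annual plan 26/43 = 60.5% → the annual plan
Affiliate: the Basic plan 11/15 = 73.3%, the annual plan 7/12 = 58.3% → the Basic plan
Paid: the Basic plan 33/167 = 19.8%, the annual plan 17/117 = 14.5% → the Basic plan
Overall: the Basic plan 77/257 = 30.0%, the annual plan 83/246 = 33.7% → the annual plan
(Neither sweeps every signup group, but the annual plan has the higher pooled rate.)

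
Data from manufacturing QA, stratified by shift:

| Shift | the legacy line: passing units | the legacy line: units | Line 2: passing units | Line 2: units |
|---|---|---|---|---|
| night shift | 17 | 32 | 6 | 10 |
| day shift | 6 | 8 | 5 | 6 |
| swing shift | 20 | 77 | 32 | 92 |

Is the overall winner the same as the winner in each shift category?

Night shift: the legacy line 17/32 = 53.1%, Line 2 6/10 = 60.0% → Line 2
Day shift: the legacy line 6/8 = 75.0%, Line 2 5/6 = 83.3% → Line 2
Swing shift: the legacy line 20/77 = 26.0%, Line 2 32/92 = 34.8% → Line 2
Overall: the legacy line 43/117 = 36.8%, Line 2 43/108 = 39.8% → Line 2
Line 2 wins overall and in every shift group — no reversal.

Yes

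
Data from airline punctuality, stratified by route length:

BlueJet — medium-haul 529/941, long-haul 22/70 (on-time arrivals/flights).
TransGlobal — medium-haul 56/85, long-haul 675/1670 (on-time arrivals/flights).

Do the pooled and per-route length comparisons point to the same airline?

No

Medium-haul: BlueJet 529/941 = 56.2%, TransGlobal 56/85 = 65.9% → TransGlobal
Long-haul: BlueJet 22/70 = 31.4%, TransGlobal 675/1670 = 40.4% → TransGlobal
Overall: BlueJet 551/1011 = 54.5%, TransGlobal 731/1755 = 41.7% → BlueJet
TransGlobal wins each route group but BlueJet wins overall — the comparison reverses. TransGlobal's flights skew toward long-haul, which has a lower base rate.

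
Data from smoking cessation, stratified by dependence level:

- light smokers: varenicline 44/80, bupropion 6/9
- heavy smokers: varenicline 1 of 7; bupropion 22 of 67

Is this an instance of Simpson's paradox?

Yes

Light smokers: varenicline 44/80 = 55.0%, bupropion 6/9 = 66.7% → bupropion
Heavy smokers: varenicline 1/7 = 14.3%, bupropion 22/67 = 32.8% → bupropion
Overall: varenicline 45/87 = 51.7%, bupropion 28/76 = 36.8% → varenicline
Bupropion wins each dependence group but varenicline wins overall — the comparison reverses. Bupropion's participants skew toward heavy smokers, which has a lower base rate.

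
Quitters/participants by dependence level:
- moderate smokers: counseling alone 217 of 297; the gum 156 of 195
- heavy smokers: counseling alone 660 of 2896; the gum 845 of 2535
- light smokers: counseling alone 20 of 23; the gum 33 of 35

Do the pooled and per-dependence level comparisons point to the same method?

Yes

Moderate smokers: counseling alone 217/297 = 73.1%, the gum 156/195 = 80.0% → the gum
Heavy smokers: counseling alone 660/2896 = 22.8%, the gum 845/2535 = 33.3% → the gum
Light smokers: counseling alone 20/23 = 87.0%, the gum 33/35 = 94.3% → the gum
Overall: counseling alone 897/3216 = 27.9%, the gum 1034/2765 = 37.4% → the gum
The gum wins overall and in every dependence group — no reversal.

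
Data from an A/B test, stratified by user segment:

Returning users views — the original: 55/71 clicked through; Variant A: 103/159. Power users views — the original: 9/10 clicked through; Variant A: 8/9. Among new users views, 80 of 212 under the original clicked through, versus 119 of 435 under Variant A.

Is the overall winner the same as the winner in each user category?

Yes

Returning users: the original 55/71 = 77.5%, Variant A 103/159 = 64.8% → the original
Power users: the original 9/10 = 90.0%, Variant A 8/9 = 88.9% → the original
New users: the original 80/212 = 37.7%, Variant A 119/435 = 27.4% → the original
Overall: the original 144/293 = 49.1%, Variant A 230/603 = 38.1% → the original
The original wins overall and in every user group — no reversal.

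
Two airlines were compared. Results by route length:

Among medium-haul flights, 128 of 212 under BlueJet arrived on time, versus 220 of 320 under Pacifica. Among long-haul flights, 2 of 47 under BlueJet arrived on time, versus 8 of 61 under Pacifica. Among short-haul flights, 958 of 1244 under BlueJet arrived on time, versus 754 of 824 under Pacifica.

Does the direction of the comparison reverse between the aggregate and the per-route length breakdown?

Medium-haul: BlueJet 128/212 = 60.4%, Pacifica 220/320 = 68.8% → Pacifica
Long-haul: BlueJet 2/47 = 4.3%, Pacifica 8/61 = 13.1% → Pacifica
Short-haul: BlueJet 958/1244 = 77.0%, Pacifica 754/824 = 91.5% → Pacifica
Overall: BlueJet 1088/1503 = 72.4%, Pacifica 982/1205 = 81.5% → Pacifica
Pacifica wins overall and in every route group — no reversal.

No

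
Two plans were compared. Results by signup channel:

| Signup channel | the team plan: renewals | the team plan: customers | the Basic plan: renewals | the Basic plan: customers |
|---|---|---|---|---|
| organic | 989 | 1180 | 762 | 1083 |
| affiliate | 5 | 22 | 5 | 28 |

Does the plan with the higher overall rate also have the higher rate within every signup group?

Yes

Organic: the team plan 989/1180 = 83.8%, the Basic plan 762/1083 = 70.4% → the team plan
Affiliate: the team plan 5/22 = 22.7%, the Basic plan 5/28 = 17.9% → the team plan
Overall: the team plan 994/1202 = 82.7%, the Basic plan 767/1111 = 69.0% → the team plan
The team plan wins overall and in every signup group — no reversal.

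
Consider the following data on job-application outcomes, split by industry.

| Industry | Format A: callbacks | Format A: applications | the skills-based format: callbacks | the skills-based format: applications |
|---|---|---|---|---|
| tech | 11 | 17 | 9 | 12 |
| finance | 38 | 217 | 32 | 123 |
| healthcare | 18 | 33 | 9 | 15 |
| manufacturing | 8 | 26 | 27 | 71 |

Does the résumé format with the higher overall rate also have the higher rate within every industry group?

Tech: Format A 11/17 = 64.7%, the skills-based format 9/12 = 75.0% → the skills-based format
Finance: Format A 38/217 = 17.5%, the skills-based format 32/123 = 26.0% → the skills-based format
Healthcare: Format A 18/33 = 54.5%, the skills-based format 9/15 = 60.0% → the skills-based format
Manufacturing: Format A 8/26 = 30.8%, the skills-based format 27/71 = 38.0% → the skills-based format
Overall: Format A 75/293 = 25.6%, the skills-based format 77/221 = 34.8% → the skills-based format
The skills-based format wins overall and in every industry group — no reversal.

Yes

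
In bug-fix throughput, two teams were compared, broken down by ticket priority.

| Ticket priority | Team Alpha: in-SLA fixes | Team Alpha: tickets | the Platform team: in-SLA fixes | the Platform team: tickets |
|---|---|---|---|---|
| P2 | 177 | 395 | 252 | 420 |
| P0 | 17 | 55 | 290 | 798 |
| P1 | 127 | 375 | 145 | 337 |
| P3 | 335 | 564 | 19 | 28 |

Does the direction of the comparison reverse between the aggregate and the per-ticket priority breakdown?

Yes

P2: Team Alpha 177/395 = 44.8%, the Platform team 252/420 = 60.0% → the Platform team
P0: Team Alpha 17/55 = 30.9%, the Platform team 290/798 = 36.3% → the Platform team
P1: Team Alpha 127/375 = 33.9%, the Platform team 145/337 = 43.0% → the Platform team
P3: Team Alpha 335/564 = 59.4%, the Platform team 19/28 = 67.9% → the Platform team
Overall: Team Alpha 656/1389 = 47.2%, the Platform team 706/1583 = 44.6% → Team Alpha
The Platform team wins each ticket group but Team Alpha wins overall — the comparison reverses. The Platform team's tickets skew toward P0, which has a lower base rate.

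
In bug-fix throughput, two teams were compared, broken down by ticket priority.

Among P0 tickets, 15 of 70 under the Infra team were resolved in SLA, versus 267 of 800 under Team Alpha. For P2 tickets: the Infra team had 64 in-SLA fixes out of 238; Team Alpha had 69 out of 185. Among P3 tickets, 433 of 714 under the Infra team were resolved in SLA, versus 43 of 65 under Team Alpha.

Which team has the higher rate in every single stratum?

P0: the Infra team 15/70 = 21.4%, Team Alpha 267/800 = 33.4% → Team Alpha
P2: the Infra team 64/238 = 26.9%, Team Alpha 69/185 = 37.3% → Team Alpha
P3: the Infra team 433/714 = 60.6%, Team Alpha 43/65 = 66.2% → Team Alpha
Team Alpha has the higher rate in all 3 groups.

Team Alpha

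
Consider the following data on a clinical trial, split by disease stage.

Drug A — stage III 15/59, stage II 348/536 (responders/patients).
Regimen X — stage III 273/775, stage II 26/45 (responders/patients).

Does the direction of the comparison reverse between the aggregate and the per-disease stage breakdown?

No

Stage III: Drug A 15/59 = 25.4%, Regimen X 273/775 = 35.2% → Regimen X
Stage II: Drug A 348/536 = 64.9%, Regimen X 26/45 = 57.8% → Drug A
Overall: Drug A 363/595 = 61.0%, Regimen X 299/820 = 36.5% → Drug A
Neither sweeps: Drug A wins 1 of 2 groups, Regimen X wins 1. Drug A wins overall but not every group — no Simpson reversal.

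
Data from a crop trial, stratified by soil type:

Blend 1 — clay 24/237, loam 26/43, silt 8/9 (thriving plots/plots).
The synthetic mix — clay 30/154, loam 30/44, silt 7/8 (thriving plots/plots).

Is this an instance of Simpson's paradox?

No

Clay: Blend 1 24/237 = 10.1%, the synthetic mix 30/154 = 19.5% → the synthetic mix
Loam: Blend 1 26/43 = 60.5%, the synthetic mix 30/44 = 68.2% → the synthetic mix
Silt: Blend 1 8/9 = 88.9%, the synthetic mix 7/8 = 87.5% → Blend 1
Overall: Blend 1 58/289 = 20.1%, the synthetic mix 67/206 = 32.5% → the synthetic mix
Neither sweeps: Blend 1 wins 1 of 3 groups, the synthetic mix wins 2. The synthetic mix wins overall but not every group — no Simpson reversal.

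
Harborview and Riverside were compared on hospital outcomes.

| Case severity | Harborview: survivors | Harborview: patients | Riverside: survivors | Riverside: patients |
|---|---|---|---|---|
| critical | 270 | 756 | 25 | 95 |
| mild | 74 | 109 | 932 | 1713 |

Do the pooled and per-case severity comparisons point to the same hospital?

No

Critical: Harborview 270/756 = 35.7%, Riverside 25/95 = 26.3% → Harborview
Mild: Harborview 74/109 = 67.9%, Riverside 932/1713 = 54.4% → Harborview
Overall: Harborview 344/865 = 39.8%, Riverside 957/1808 = 52.9% → Riverside
Harborview wins each case group but Riverside wins overall — the comparison reverses. Harborview's patients skew toward critical, which has a lower base rate.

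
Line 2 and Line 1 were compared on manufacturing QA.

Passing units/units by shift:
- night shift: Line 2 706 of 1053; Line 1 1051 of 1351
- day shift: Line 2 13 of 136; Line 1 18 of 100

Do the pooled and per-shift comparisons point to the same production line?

Night shift: Line 2 706/1053 = 67.0%, Line 1 1051/1351 = 77.8% → Line 1
Day shift: Line 2 13/136 = 9.6%, Line 1 18/100 = 18.0% → Line 1
Overall: Line 2 719/1189 = 60.5%, Line 1 1069/1451 = 73.7% → Line 1
Line 1 wins overall and in every shift group — no reversal.

Yes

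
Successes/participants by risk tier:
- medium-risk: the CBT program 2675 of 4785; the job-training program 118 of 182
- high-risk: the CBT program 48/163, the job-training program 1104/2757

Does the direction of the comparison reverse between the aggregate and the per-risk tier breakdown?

Yes

Medium-risk: the CBT program 2675/4785 = 55.9%, the job-training program 118/182 = 64.8% → the job-training program
High-risk: the CBT program 48/163 = 29.4%, the job-training program 1104/2757 = 40.0% → the job-training program
Overall: the CBT program 2723/4948 = 55.0%, the job-training program 1222/2939 = 41.6% → the CBT program
The job-training program wins each risk group but the CBT program wins overall — the comparison reverses. The job-training program's participants skew toward high-risk, which has a lower base rate.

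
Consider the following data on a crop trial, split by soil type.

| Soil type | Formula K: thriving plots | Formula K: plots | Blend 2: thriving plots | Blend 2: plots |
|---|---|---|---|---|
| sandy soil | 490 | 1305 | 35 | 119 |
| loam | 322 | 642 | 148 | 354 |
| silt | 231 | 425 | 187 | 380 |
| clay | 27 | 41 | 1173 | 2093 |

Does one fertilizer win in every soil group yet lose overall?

Yes

Sandy soil: Formula K 490/1305 = 37.5%, Blend 2 35/119 = 29.4% → Formula K
Loam: Formula K 322/642 = 50.2%, Blend 2 148/354 = 41.8% → Formula K
Silt: Formula K 231/425 = 54.4%, Blend 2 187/380 = 49.2% → Formula K
Clay: Formula K 27/41 = 65.9%, Blend 2 1173/2093 = 56.0% → Formula K
Overall: Formula K 1070/2413 = 44.3%, Blend 2 1543/2946 = 52.4% → Blend 2
Formula K wins each soil group but Blend 2 wins overall — the comparison reverses. Formula K's plots skew toward sandy soil, which has a lower base rate.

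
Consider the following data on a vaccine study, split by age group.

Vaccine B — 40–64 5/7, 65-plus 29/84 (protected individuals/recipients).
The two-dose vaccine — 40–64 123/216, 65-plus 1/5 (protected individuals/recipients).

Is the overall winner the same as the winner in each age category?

40–64: Vaccine B 5/7 = 71.4%, the two-dose vaccine 123/216 = 56.9% → Vaccine B
65-plus: Vaccine B 29/84 = 34.5%, the two-dose vaccine 1/5 = 20.0% → Vaccine B
Overall: Vaccine B 34/91 = 37.4%, the two-dose vaccine 124/221 = 56.1% → the two-dose vaccine
Vaccine B wins each age group but the two-dose vaccine wins overall — the comparison reverses. Vaccine B's recipients skew toward 65-plus, which has a lower base rate.

No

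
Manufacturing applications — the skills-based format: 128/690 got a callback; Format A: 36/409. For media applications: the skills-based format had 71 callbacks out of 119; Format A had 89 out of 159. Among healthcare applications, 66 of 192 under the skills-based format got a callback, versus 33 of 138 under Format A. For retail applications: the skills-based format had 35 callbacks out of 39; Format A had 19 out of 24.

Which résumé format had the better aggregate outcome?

Manufacturing: the skills-based format 128/690 = 18.6%, Format A 36/409 = 8.8% → the skills-based format
Media: the skills-based format 71/119 = 59.7%, Format A 89/159 = 56.0% → the skills-based format
Healthcare: the skills-based format 66/192 = 34.4%, Format A 33/138 = 23.9% → the skills-based format
Retail: the skills-based format 35/39 = 89.7%, Format A 19/24 = 79.2% → the skills-based format
Overall: the skills-based format 300/1040 = 28.8%, Format A 177/730 = 24.2% → the skills-based format

the skills-based format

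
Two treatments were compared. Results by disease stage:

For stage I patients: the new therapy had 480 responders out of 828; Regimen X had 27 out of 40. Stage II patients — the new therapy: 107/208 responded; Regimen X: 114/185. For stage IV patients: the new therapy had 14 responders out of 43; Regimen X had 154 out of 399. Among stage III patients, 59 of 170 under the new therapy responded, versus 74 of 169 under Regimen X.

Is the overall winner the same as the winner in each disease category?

No

Stage I: the new therapy 480/828 = 58.0%, Regimen X 27/40 = 67.5% → Regimen X
Stage II: the new therapy 107/208 = 51.4%, Regimen X 114/185 = 61.6% → Regimen X
Stage IV: the new therapy 14/43 = 32.6%, Regimen X 154/399 = 38.6% → Regimen X
Stage III: the new therapy 59/170 = 34.7%, Regimen X 74/169 = 43.8% → Regimen X
Overall: the new therapy 660/1249 = 52.8%, Regimen X 369/793 = 46.5% → the new therapy
Regimen X wins each disease group but the new therapy wins overall — the comparison reverses. Regimen X's patients skew toward stage IV, which has a lower base rate.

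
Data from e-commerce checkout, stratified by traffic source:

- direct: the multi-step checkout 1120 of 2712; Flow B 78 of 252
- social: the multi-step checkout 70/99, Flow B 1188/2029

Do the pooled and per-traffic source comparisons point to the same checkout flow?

Direct: the multi-step checkout 1120/2712 = 41.3%, Flow B 78/252 = 31.0% → the multi-step checkout
Social: the multi-step checkout 70/99 = 70.7%, Flow B 1188/2029 = 58.6% → the multi-step checkout
Overall: the multi-step checkout 1190/2811 = 42.3%, Flow B 1266/2281 = 55.5% → Flow B
The multi-step checkout wins each traffic group but Flow B wins overall — the comparison reverses. The multi-step checkout's sessions skew toward direct, which has a lower base rate.

No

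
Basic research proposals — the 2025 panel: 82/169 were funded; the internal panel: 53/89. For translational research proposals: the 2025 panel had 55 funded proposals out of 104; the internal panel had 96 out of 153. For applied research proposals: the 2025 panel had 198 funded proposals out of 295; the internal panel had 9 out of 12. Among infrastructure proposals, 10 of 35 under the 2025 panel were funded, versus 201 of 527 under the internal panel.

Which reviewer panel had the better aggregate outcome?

Basic research: the 2025 panel 82/169 = 48.5%, the internal panel 53/89 = 59.6% → the internal panel
Translational research: the 2025 panel 55/104 = 52.9%, the internal panel 96/153 = 62.7% → the internal panel
Applied research: the 2025 panel 198/295 = 67.1%, the internal panel 9/12 = 75.0% → the internal panel
Infrastructure: the 2025 panel 10/35 = 28.6%, the internal panel 201/527 = 38.1% → the internal panel
Overall: the 2025 panel 345/603 = 57.2%, the internal panel 359/781 = 46.0% → the 2025 panel
(The internal panel wins every proposal group but the 2025 panel wins overall — the internal panel's proposals skew toward the low-rate infrastructure group.)

the 2025 panel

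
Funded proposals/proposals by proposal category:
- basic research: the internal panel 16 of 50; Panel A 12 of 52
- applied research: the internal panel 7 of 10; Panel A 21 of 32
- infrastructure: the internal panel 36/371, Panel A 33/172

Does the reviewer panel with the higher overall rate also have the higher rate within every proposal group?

No

Basic research: the internal panel 16/50 = 32.0%, Panel A 12/52 = 23.1% → the internal panel
Applied research: the internal panel 7/10 = 70.0%, Panel A 21/32 = 65.6% → the internal panel
Infrastructure: the internal panel 36/371 = 9.7%, Panel A 33/172 = 19.2% → Panel A
Overall: the internal panel 59/431 = 13.7%, Panel A 66/256 = 25.8% → Panel A
Neither sweeps: the internal panel wins 2 of 3 groups, Panel A wins 1. Panel A wins overall but not every group — no Simpson reversal.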